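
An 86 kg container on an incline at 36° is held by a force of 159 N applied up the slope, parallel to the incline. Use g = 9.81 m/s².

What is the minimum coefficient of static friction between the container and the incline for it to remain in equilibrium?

μ_s,min ≈ 0.494

N = m g cos θ = 682.5 N.
Friction must make up the shortfall along the incline: f = m g sin θ − P = 495.9 − 159 = 336.9 N.
At the threshold f = μ_s N, so μ_s,min = 336.9/682.5 = 0.494.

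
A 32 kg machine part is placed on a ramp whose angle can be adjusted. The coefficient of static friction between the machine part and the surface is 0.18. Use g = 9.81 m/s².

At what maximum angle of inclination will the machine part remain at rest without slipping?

At the slip threshold, m g sin θ = μ_s · m g cos θ, so tan θ = μ_s.
θ_max = arctan(0.18) = 10.2°.

θ_max ≈ 10.2°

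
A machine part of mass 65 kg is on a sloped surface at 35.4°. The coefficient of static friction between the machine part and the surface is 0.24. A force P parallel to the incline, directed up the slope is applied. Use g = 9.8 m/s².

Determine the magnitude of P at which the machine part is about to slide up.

At impending motion up the slope, friction acts down-slope at its limit: f = μ_s N.
P is parallel to the surface, so N = m g cos θ = 519 N.
Along the incline: P = m g sin θ + μ_s N = 369 + 0.24×519 = 494 N.

P ≈ 494 N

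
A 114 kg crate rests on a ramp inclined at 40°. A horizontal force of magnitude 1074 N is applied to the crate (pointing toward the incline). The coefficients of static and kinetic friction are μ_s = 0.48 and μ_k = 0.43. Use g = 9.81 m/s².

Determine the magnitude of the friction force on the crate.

f ≈ 104 N (down the incline)

Normal direction: N = m g cos θ + P sin θ = 1547 N.
Parallel to the incline: P cos θ − m g sin θ = 822.7 − 718.9 = 103.9 N; the friction needed to balance this is 103.9 N acting down the slope.
The limit of static friction is μ_s N = 742.6 N.
|f_req| = 103.9 ≤ 742.6 N → the crate is in equilibrium; friction equals the required value.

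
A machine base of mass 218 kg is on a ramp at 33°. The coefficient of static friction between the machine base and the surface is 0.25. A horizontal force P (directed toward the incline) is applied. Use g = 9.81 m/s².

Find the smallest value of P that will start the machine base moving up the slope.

P ≈ 2300 N

At impending motion up the slope, friction acts down-slope at its limit: f = μ_s N.
Perpendicular to the incline: N = m g cos θ + P sin θ.
Along the incline: P cos θ = m g sin θ + μ_s N = m g sin θ + μ_s (m g cos θ + P sin θ).
Solving, P (cos θ − μ_s sin θ) = m g (sin θ + μ_s cos θ), so P = 218×9.81×(sin 33° + 0.25 cos 33°)/(cos 33° − 0.25 sin 33°) = 2140×0.7543/0.7025 = 2300 N.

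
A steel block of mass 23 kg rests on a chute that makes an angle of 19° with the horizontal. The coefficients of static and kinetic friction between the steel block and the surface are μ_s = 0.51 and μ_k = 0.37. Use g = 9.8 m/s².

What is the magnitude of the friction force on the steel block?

f ≈ 73.4 N (up the incline)

Perpendicular to the surface, N = m g cos θ = 23·9.8·cos 19° = 213.1 N.
Along the slope the weight component is m g sin θ = 73.38 N; friction must supply exactly this, acting up-slope.
Static friction can supply at most μ_s N = 108.7 N.
Since |73.38| ≤ 108.7 N, no slip — friction simply equals what equilibrium demands.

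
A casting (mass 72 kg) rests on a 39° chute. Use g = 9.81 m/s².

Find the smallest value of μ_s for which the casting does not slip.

μ_s,min ≈ 0.81

At the slip threshold m g sin θ = μ_s m g cos θ, so μ_s,min = tan θ.
μ_s,min = tan 39° = 0.81.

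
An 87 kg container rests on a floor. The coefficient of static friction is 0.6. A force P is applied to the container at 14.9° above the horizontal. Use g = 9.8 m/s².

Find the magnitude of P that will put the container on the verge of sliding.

N = m g − P sin α (the pull lifts the container).
At impending slip, P cos α = μ_s N = μ_s (m g − P sin α).
Solving: P (cos α + μ_s sin α) = μ_s m g → P = 0.6×853/(cos 14.9° + 0.6 sin 14.9°) = 512/1.121 = 456 N.

P ≈ 456 N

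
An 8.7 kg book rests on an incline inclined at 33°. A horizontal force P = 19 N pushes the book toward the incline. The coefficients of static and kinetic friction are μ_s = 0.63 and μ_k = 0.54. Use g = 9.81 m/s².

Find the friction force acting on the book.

f ≈ 30.5 N (up the incline)

Resolve perpendicular to the incline: N = m g cos θ + P sin θ = 8.7×9.81×cos 33° + 19×sin 33° = 81.93 N.
Along the incline, the net driving force (taking up-slope positive) is P cos θ − m g sin θ = 15.93 − 46.48 = -30.55 N, so equilibrium requires friction f = 30.55 N (up-slope).
The limit of static friction is μ_s N = 51.61 N.
Since 30.55 N is within the 51.61 N limit, the book stays put and friction is exactly 30.5 N.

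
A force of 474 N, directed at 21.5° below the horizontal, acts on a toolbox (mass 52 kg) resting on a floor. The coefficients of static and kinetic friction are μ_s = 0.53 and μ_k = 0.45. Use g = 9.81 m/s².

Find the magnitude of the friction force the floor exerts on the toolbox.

Vertical equilibrium gives N = m g + P sin α = 683.8 N.
Horizontally, friction must balance P cos α = 441 N.
The static-friction limit is μ_s N = 362.4 N.
441 > 362.4 N → the toolbox slides; f = μ_k N = 0.45×683.8 = 308 N.

f ≈ 308 N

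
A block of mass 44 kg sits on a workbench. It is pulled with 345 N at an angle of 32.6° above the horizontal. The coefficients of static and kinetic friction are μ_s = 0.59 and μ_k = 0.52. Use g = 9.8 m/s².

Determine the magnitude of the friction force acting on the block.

N = m g − P sin α = 431.2 − 345×sin 32.6° = 245.3 N.
Horizontally, friction must balance P cos α = 290.6 N.
The static-friction limit is μ_s N = 144.7 N.
290.6 > 144.7 N → the block slides; f = μ_k N = 0.52×245.3 = 128 N.

f ≈ 128 N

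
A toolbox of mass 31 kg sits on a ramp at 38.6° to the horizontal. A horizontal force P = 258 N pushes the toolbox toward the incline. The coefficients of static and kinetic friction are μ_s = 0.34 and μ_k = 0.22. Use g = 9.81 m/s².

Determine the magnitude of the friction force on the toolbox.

f ≈ 11.9 N (down the incline)

Resolve perpendicular to the incline: N = m g cos θ + P sin θ = 31×9.81×cos 38.6° + 258×sin 38.6° = 398.6 N.
Parallel to the incline: P cos θ − m g sin θ = 201.6 − 189.7 = 11.9 N; the friction needed to balance this is 11.9 N acting down the slope.
Maximum static friction: μ_s N = 0.34 × 398.6 = 135.5 N.
|f_req| = 11.9 ≤ 135.5 N → the toolbox is in equilibrium; friction equals the required value.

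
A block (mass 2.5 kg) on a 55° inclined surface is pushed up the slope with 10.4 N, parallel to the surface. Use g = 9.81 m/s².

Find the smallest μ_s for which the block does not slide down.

μ_s,min ≈ 0.689

N = m g cos θ = 14.07 N.
Friction must make up the shortfall along the incline: f = m g sin θ − P = 20.09 − 10.4 = 9.69 N.
At the threshold f = μ_s N, so μ_s,min = 9.69/14.07 = 0.689.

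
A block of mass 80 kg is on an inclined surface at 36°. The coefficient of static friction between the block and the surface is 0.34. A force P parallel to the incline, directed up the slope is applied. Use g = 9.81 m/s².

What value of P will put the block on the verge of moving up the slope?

At impending motion up the slope, friction acts down-slope at its limit: f = μ_s N.
P is parallel to the surface, so N = m g cos θ = 635 N.
Along the incline: P = m g sin θ + μ_s N = 461 + 0.34×635 = 677 N.

P ≈ 677 N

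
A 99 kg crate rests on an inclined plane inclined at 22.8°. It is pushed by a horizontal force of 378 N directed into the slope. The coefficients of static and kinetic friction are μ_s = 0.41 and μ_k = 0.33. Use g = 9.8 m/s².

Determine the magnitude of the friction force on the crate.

f ≈ 27.5 N (up the incline)

The horizontal push has a component P sin θ into the surface, so N = m g cos θ + P sin θ = 894.4 + 146.5 = 1041 N.
Parallel to the incline: P cos θ − m g sin θ = 348.5 − 376 = -27.5 N; the friction needed to balance this is 27.5 N acting up the slope.
Maximum static friction: μ_s N = 0.41 × 1041 = 426.8 N.
|f_req| = 27.5 ≤ 426.8 N → the crate is in equilibrium; friction equals the required value.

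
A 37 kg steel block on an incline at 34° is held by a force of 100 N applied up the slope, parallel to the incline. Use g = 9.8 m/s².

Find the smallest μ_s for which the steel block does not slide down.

N = m g cos θ = 300.6 N.
Friction must make up the shortfall along the incline: f = m g sin θ − P = 202.8 − 100 = 102.8 N.
At the threshold f = μ_s N, so μ_s,min = 102.8/300.6 = 0.342.

μ_s,min ≈ 0.342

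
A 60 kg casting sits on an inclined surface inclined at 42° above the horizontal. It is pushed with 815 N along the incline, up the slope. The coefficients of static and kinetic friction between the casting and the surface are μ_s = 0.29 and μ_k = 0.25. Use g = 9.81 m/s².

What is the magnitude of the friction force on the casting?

Normal force: N = m g cos θ = 60 × 9.81 × cos 42° = 437.4 N.
For equilibrium along the incline the friction force must supply f = m g sin θ − P = 393.9 − 815 = -421.1 N (positive meaning up-slope).
The static-friction ceiling is μ_s N = 0.29 × 437.4 = 126.9 N.
|-421.1| exceeds 126.9 N, so the casting slips up-slope; friction is kinetic, f = μ_k N = 0.25×437.4 = 109 N.

f ≈ 109 N (down the incline)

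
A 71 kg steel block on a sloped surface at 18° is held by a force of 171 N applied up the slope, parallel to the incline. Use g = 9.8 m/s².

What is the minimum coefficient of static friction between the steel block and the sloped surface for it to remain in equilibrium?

μ_s,min ≈ 0.0665

N = m g cos θ = 661.7 N.
Friction must make up the shortfall along the incline: f = m g sin θ − P = 215 − 171 = 44.01 N.
At the threshold f = μ_s N, so μ_s,min = 44.01/661.7 = 0.0665.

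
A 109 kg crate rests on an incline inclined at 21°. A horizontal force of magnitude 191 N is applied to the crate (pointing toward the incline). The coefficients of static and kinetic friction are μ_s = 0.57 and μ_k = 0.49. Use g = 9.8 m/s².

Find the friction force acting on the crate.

f ≈ 204 N (up the incline)

Normal direction: N = m g cos θ + P sin θ = 1066 N.
Parallel to the incline: P cos θ − m g sin θ = 178.3 − 382.8 = -204.5 N; the friction needed to balance this is 204.5 N acting up the slope.
Maximum static friction: μ_s N = 0.57 × 1066 = 607.4 N.
Since 204.5 N is within the 607.4 N limit, the crate stays put and friction is exactly 204 N.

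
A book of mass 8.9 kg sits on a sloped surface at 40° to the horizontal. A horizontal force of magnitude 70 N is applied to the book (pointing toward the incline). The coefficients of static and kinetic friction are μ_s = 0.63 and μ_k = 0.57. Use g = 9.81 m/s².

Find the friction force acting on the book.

f ≈ 2.5 N (up the incline)

Normal direction: N = m g cos θ + P sin θ = 111.9 N.
Along the incline, the net driving force (taking up-slope positive) is P cos θ − m g sin θ = 53.62 − 56.12 = -2.498 N, so equilibrium requires friction f = 2.498 N (up-slope).
The limit of static friction is μ_s N = 70.48 N.
Since 2.498 N is within the 70.48 N limit, the book stays put and friction is exactly 2.5 N.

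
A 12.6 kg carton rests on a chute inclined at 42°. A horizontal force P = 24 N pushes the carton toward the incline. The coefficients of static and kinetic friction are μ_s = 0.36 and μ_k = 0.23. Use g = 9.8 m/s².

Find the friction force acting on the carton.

f ≈ 24.8 N (up the incline)

The horizontal push has a component P sin θ into the surface, so N = m g cos θ + P sin θ = 91.76 + 16.06 = 107.8 N.
Along the incline, the net driving force (taking up-slope positive) is P cos θ − m g sin θ = 17.84 − 82.62 = -64.79 N, so equilibrium requires friction f = 64.79 N (up-slope).
The limit of static friction is μ_s N = 38.82 N.
|f_req| = 64.79 > 38.82 N → the carton slides down the incline; f = μ_k N = 0.23 × 107.8 = 24.8 N.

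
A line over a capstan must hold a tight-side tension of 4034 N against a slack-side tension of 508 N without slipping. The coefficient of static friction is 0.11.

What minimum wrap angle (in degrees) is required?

T₂/T₁ = e^{μβ} → β = ln(T₂/T₁)/μ.
β = ln(4034/508)/0.11 = 2.072/0.11 = 18.84 rad.
In degrees: β = 18.84 × 180/π = 1080°.

β_min ≈ 1080°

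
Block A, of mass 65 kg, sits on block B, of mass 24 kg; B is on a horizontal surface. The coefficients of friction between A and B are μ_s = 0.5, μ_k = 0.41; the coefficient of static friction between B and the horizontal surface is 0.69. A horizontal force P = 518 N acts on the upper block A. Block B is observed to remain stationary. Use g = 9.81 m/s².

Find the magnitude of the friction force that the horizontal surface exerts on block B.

Normal force at the A–B interface: N₁ = m_A g = 637.6 N.
So the A–B interface can sustain at most μ_s N₁ = 318.8 N of static friction.
Since P = 518 N > 318.8 N, A slides on B; the A–B friction is kinetic: f₁ = μ_k N₁ = 0.41×637.6 = 261 N.
B experiences an equal 261 N forward from A (third law). B is in equilibrium, so the floor supplies f₂ = 261 N of static friction (limit μ_s(m_A+m_B)g = 602.4 N, not exceeded).

f ≈ 261 N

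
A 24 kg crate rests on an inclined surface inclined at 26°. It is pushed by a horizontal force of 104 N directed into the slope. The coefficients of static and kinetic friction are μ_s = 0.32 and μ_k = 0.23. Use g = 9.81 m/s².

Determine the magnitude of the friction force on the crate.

f ≈ 9.74 N (up the incline)

The horizontal push has a component P sin θ into the surface, so N = m g cos θ + P sin θ = 211.6 + 45.59 = 257.2 N.
Along the incline, the net driving force (taking up-slope positive) is P cos θ − m g sin θ = 93.47 − 103.2 = -9.736 N, so equilibrium requires friction f = 9.736 N (up-slope).
Maximum static friction: μ_s N = 0.32 × 257.2 = 82.3 N.
Since 9.736 N is within the 82.3 N limit, the crate stays put and friction is exactly 9.74 N.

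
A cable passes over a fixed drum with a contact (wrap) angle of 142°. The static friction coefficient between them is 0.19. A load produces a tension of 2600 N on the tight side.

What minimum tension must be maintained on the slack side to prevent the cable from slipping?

T_min ≈ 1620 N

Capstan equation at impending slip: T_tight/T_slack = e^{μβ}.
β = 142° = 2.478 rad; e^{μβ} = e^{0.19×2.478} = 1.601.
T_slack = T_tight / e^{μβ} = 2600 / 1.601 = 1620 N.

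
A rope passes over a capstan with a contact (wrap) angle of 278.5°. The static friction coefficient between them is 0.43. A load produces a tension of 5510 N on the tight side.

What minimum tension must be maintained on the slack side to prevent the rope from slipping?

T_min ≈ 681 N

Capstan equation at impending slip: T_tight/T_slack = e^{μβ}.
β = 278.5° = 4.861 rad; e^{μβ} = e^{0.43×4.861} = 8.086.
T_slack = T_tight / e^{μβ} = 5510 / 8.086 = 681 N.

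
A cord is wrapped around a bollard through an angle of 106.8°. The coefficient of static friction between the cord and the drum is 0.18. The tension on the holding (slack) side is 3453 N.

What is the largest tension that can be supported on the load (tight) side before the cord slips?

T_max ≈ 4830 N

At impending slip the capstan equation gives T₂/T₁ = e^{μβ} with β in radians.
β = 106.8° × π/180 = 1.864 rad.
e^{μβ} = e^{0.18×1.864} = 1.399.
T₂ = T₁ · e^{μβ} = 3453 × 1.399 = 4830 N.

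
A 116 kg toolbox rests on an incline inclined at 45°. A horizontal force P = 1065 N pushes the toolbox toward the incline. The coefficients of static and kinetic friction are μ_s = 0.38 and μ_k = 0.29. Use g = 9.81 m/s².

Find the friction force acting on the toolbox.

The horizontal push has a component P sin θ into the surface, so N = m g cos θ + P sin θ = 804.7 + 753.1 = 1558 N.
Parallel to the incline: P cos θ − m g sin θ = 753.1 − 804.7 = -51.59 N; the friction needed to balance this is 51.59 N acting up the slope.
The limit of static friction is μ_s N = 591.9 N.
|f_req| = 51.59 ≤ 591.9 N → the toolbox is in equilibrium; friction equals the required value.

f ≈ 51.6 N (up the incline)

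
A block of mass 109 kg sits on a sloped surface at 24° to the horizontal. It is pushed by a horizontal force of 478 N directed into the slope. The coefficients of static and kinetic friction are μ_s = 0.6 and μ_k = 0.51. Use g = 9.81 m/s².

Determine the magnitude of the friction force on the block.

The horizontal push has a component P sin θ into the surface, so N = m g cos θ + P sin θ = 976.8 + 194.4 = 1171 N.
Parallel to the incline: P cos θ − m g sin θ = 436.7 − 434.9 = 1.755 N; the friction needed to balance this is 1.755 N acting down the slope.
The limit of static friction is μ_s N = 702.8 N.
Since 1.755 N is within the 702.8 N limit, the block stays put and friction is exactly 1.76 N.

f ≈ 1.76 N (down the incline)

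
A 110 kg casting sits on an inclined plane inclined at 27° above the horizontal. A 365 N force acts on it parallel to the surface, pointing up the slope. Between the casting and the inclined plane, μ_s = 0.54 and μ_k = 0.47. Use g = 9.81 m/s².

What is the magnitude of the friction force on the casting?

f ≈ 125 N (up the incline)

Normal force: N = m g cos θ = 110 × 9.81 × cos 27° = 961.5 N.
For equilibrium along the incline the friction force must supply f = m g sin θ − P = 489.9 − 365 = 124.9 N (positive meaning up-slope).
Maximum static friction available: μ_s N = 0.54 × 961.5 = 519.2 N.
Since |124.9| ≤ 519.2 N, static friction is sufficient; f equals the required value, not μ_s N.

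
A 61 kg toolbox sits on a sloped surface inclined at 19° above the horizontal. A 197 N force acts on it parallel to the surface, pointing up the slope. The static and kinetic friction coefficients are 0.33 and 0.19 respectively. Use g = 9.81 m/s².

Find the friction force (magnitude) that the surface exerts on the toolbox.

The normal reaction is N = m g cos θ = 565.8 N.
Parallel to the incline, ΣF = 0 gives f = m g sin θ − P = 194.8 − 197 = -2.177 N (up-slope positive).
Static friction can supply at most μ_s N = 186.7 N.
Since |-2.177| ≤ 186.7 N, the toolbox remains in static equilibrium and friction takes exactly the required value.

f ≈ 2.18 N (down the incline)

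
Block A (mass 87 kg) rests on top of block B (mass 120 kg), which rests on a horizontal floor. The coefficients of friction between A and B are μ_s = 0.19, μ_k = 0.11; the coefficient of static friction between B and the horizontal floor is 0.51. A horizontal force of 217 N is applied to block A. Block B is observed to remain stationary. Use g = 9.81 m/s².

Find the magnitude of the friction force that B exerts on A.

f ≈ 93.9 N

Normal force at the A–B interface: N₁ = m_A g = 853.5 N.
So the A–B interface can sustain at most μ_s N₁ = 162.2 N of static friction.
P = 217 N exceeds that limit, so A slips over B and the interface friction becomes kinetic: f₁ = μ_k N₁ = 0.11×853.5 = 93.9 N.
By Newton's third law B feels 93.9 N forward from A. With B stationary, the floor's static friction on B balances it: f₂ = 93.9 N (well within μ_s(m_A+m_B)g = 1036 N).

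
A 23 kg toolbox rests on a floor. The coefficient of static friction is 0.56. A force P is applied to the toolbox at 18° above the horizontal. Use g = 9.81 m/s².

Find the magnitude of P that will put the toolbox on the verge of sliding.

P ≈ 112 N

N = m g − P sin α (the pull lifts the toolbox).
At impending slip, P cos α = μ_s N = μ_s (m g − P sin α).
Solving: P (cos α + μ_s sin α) = μ_s m g → P = 0.56×226/(cos 18° + 0.56 sin 18°) = 126/1.124 = 112 N.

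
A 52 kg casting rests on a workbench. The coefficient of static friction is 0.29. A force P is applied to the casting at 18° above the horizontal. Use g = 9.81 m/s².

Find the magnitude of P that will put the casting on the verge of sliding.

P ≈ 142 N

N = m g − P sin α (the pull lifts the casting).
At impending slip, P cos α = μ_s N = μ_s (m g − P sin α).
Solving: P (cos α + μ_s sin α) = μ_s m g → P = 0.29×510/(cos 18° + 0.29 sin 18°) = 148/1.041 = 142 N.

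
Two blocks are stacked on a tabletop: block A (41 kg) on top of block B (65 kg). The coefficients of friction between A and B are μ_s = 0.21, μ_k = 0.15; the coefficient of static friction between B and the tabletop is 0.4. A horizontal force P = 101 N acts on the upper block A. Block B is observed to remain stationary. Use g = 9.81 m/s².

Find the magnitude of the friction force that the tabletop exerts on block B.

f ≈ 60.3 N

The normal force B exerts on A is simply A's weight, N₁ = 402.2 N.
So the A–B interface can sustain at most μ_s N₁ = 84.46 N of static friction.
Since P = 101 N > 84.46 N, A slides on B; the A–B friction is kinetic: f₁ = μ_k N₁ = 0.15×402.2 = 60.3 N.
By Newton's third law B feels 60.3 N forward from A. With B stationary, the floor's static friction on B balances it: f₂ = 60.3 N (well within μ_s(m_A+m_B)g = 415.9 N).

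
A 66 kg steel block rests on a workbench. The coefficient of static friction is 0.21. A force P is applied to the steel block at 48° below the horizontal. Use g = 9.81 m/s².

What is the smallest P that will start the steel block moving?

P ≈ 265 N

N = m g + P sin α (the push presses the steel block into the workbench).
At impending slip, P cos α = μ_s N = μ_s (m g + P sin α).
Solving: P (cos α − μ_s sin α) = μ_s m g → P = 0.21×647/(cos 48° − 0.21 sin 48°) = 136/0.5131 = 265 N.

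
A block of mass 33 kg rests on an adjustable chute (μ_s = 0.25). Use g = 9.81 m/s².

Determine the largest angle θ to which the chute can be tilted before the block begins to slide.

θ_max ≈ 14°

At the slip threshold, m g sin θ = μ_s · m g cos θ, so tan θ = μ_s.
θ_max = arctan(0.25) = 14°.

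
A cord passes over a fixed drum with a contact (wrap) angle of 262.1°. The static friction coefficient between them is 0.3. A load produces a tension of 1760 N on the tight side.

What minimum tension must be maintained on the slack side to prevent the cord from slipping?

Capstan equation at impending slip: T_tight/T_slack = e^{μβ}.
β = 262.1° = 4.575 rad; e^{μβ} = e^{0.3×4.575} = 3.945.
T_slack = T_tight / e^{μβ} = 1760 / 3.945 = 446 N.

T_min ≈ 446 N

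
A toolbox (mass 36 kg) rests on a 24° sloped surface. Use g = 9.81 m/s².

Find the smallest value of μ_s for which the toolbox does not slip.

At the slip threshold m g sin θ = μ_s m g cos θ, so μ_s,min = tan θ.
μ_s,min = tan 24° = 0.445.

μ_s,min ≈ 0.445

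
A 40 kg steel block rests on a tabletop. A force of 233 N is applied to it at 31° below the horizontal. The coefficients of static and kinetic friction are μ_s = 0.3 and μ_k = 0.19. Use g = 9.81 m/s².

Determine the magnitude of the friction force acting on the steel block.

N = m g + P sin α = 392.4 + 233×sin 31° = 512.4 N.
For equilibrium, f = P cos α = 233×cos 31° = 199.7 N.
μ_s N = 0.3 × 512.4 = 153.7 N.
199.7 > 153.7 N → the steel block slides; f = μ_k N = 0.19×512.4 = 97.4 N.

f ≈ 97.4 N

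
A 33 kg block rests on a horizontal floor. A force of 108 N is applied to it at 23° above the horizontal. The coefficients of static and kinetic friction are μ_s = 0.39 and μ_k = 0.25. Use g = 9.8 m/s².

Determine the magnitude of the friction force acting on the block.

f ≈ 99.4 N

Vertical equilibrium gives N = m g − P sin α = 281.2 N.
Horizontally, friction must balance P cos α = 99.41 N.
The static-friction limit is μ_s N = 109.7 N.
99.41 ≤ 109.7 N → static; friction equals the required 99.4 N.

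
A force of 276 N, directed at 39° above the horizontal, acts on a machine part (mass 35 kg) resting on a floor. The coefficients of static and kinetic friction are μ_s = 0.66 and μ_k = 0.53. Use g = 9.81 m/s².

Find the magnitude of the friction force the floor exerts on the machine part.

f ≈ 89.9 N

Vertical equilibrium gives N = m g − P sin α = 169.7 N.
The horizontal driving force is P cos α = 214.5 N, so equilibrium needs friction f = 214.5 N.
The static-friction limit is μ_s N = 112 N.
The required friction exceeds μ_s N, so the machine part moves and f = μ_k N = 89.9 N.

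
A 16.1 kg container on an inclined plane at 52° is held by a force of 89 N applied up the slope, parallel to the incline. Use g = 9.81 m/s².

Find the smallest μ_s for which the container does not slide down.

N = m g cos θ = 97.24 N.
Friction must make up the shortfall along the incline: f = m g sin θ − P = 124.5 − 89 = 35.46 N.
At the threshold f = μ_s N, so μ_s,min = 35.46/97.24 = 0.365.

μ_s,min ≈ 0.365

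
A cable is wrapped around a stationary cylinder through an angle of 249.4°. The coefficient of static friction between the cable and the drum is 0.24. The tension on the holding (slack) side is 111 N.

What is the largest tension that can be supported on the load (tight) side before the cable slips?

T_max ≈ 316 N

At impending slip the capstan equation gives T₂/T₁ = e^{μβ} with β in radians.
β = 249.4° × π/180 = 4.353 rad.
e^{μβ} = e^{0.24×4.353} = 2.843.
T₂ = T₁ · e^{μβ} = 111 × 2.843 = 316 N.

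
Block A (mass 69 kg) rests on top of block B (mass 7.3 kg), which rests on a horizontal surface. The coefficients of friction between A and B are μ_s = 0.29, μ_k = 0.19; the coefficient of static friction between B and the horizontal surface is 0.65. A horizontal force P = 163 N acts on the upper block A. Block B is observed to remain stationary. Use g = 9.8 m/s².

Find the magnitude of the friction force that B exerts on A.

Between the blocks, N₁ = m_A g = 676.2 N.
Maximum static friction on A from B: μ_s N₁ = 0.29×676.2 = 196.1 N.
P = 163 N is within that limit, so A and B move together (both at rest); the A–B friction is simply f₁ = P = 163 N.
By Newton's third law B feels 163 N forward from A. With B stationary, the floor's static friction on B balances it: f₂ = 163 N (well within μ_s(m_A+m_B)g = 486 N).

f ≈ 163 N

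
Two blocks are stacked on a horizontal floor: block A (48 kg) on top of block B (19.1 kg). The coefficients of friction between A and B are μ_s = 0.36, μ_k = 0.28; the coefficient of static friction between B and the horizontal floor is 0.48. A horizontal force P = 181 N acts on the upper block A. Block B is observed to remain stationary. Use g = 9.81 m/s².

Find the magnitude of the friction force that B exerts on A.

Normal force at the A–B interface: N₁ = m_A g = 470.9 N.
Maximum static friction on A from B: μ_s N₁ = 0.36×470.9 = 169.5 N.
P = 181 N exceeds that limit, so A slips over B and the interface friction becomes kinetic: f₁ = μ_k N₁ = 0.28×470.9 = 132 N.
B experiences an equal 132 N forward from A (third law). B is in equilibrium, so the floor supplies f₂ = 132 N of static friction (limit μ_s(m_A+m_B)g = 316 N, not exceeded).

f ≈ 132 N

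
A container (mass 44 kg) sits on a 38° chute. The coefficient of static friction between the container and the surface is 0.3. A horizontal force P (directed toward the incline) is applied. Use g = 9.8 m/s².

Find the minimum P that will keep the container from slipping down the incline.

P_min ≈ 168 N

The container tends to slide down (tan θ > μ_s), so at the point of impending slip friction acts up-slope at its limit: f = μ_s N.
Perpendicular to the incline: N = m g cos θ + P sin θ.
Along the incline: P cos θ + μ_s N = m g sin θ, i.e. P cos θ + μ_s (m g cos θ + P sin θ) = m g sin θ.
Solving, P (cos θ + μ_s sin θ) = m g (sin θ − μ_s cos θ), so P = 431×0.3793/0.9727 = 168 N.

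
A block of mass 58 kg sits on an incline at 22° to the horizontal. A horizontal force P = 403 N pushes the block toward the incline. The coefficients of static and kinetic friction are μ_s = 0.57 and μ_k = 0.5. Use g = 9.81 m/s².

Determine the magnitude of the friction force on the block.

f ≈ 161 N (down the incline)

Resolve perpendicular to the incline: N = m g cos θ + P sin θ = 58×9.81×cos 22° + 403×sin 22° = 678.5 N.
Parallel to the incline: P cos θ − m g sin θ = 373.7 − 213.1 = 160.5 N; the friction needed to balance this is 160.5 N acting down the slope.
The limit of static friction is μ_s N = 386.8 N.
|f_req| = 160.5 ≤ 386.8 N → the block is in equilibrium; friction equals the required value.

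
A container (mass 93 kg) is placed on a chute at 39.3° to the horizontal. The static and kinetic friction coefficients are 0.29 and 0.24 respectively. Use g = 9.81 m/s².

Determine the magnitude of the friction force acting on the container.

Normal force: N = m g cos θ = 93 × 9.81 × cos 39.3° = 706 N.
For equilibrium along the incline, friction must balance the weight component: f = m g sin θ = 577.9 N up the slope.
The static-friction ceiling is μ_s N = 0.29 × 706 = 204.7 N.
|577.9| exceeds 204.7 N, so the container slips down-slope; friction is kinetic, f = μ_k N = 0.24×706 = 169 N.

f ≈ 169 N (up the incline)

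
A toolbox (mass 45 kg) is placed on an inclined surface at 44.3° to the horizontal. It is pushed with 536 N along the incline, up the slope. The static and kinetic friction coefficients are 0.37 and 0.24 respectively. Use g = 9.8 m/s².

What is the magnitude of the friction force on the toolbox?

f ≈ 75.7 N (down the incline)

Normal force: N = m g cos θ = 45 × 9.8 × cos 44.3° = 315.6 N.
The friction needed for equilibrium is m g sin θ − P = 308 − 536 = -228 N, measured positive up-slope.
Maximum static friction available: μ_s N = 0.37 × 315.6 = 116.8 N.
Since |-228| > 116.8 N, static friction cannot hold it; the toolbox slides up the incline and kinetic friction applies: f = μ_k N = 0.24 × 315.6 = 75.7 N.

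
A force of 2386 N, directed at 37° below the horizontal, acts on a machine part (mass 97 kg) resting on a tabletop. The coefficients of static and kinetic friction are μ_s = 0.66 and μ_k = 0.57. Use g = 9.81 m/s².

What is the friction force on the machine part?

f ≈ 1360 N

The vertical component of P adds to the normal force: N = m g + P sin α = 951.6 + 1436 = 2388 N.
Horizontally, friction must balance P cos α = 1906 N.
μ_s N = 0.66 × 2388 = 1576 N.
The required friction exceeds μ_s N, so the machine part moves and f = μ_k N = 1360 N.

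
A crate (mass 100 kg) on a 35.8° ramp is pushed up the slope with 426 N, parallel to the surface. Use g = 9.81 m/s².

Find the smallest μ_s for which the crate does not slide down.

μ_s,min ≈ 0.186

N = m g cos θ = 795.7 N.
Friction must make up the shortfall along the incline: f = m g sin θ − P = 573.8 − 426 = 147.8 N.
At the threshold f = μ_s N, so μ_s,min = 147.8/795.7 = 0.186.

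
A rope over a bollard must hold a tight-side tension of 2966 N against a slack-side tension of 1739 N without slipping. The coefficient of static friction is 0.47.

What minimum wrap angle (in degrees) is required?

T₂/T₁ = e^{μβ} → β = ln(T₂/T₁)/μ.
β = ln(2966/1739)/0.47 = 0.5339/0.47 = 1.136 rad.
In degrees: β = 1.136 × 180/π = 65.1°.

β_min ≈ 65.1°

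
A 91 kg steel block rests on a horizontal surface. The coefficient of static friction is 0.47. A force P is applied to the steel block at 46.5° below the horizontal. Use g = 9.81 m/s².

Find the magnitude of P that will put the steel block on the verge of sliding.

N = m g + P sin α (the push presses the steel block into the horizontal surface).
At impending slip, P cos α = μ_s N = μ_s (m g + P sin α).
Solving: P (cos α − μ_s sin α) = μ_s m g → P = 0.47×893/(cos 46.5° − 0.47 sin 46.5°) = 420/0.3474 = 1210 N.

P ≈ 1210 N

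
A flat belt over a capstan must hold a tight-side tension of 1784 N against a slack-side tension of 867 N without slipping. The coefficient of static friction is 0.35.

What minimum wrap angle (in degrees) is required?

T₂/T₁ = e^{μβ} → β = ln(T₂/T₁)/μ.
β = ln(1784/867)/0.35 = 0.7216/0.35 = 2.062 rad.
In degrees: β = 2.062 × 180/π = 118°.

β_min ≈ 118°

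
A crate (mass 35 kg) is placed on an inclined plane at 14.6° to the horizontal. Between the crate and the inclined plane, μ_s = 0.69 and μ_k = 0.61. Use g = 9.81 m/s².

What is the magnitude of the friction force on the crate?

The normal reaction is N = m g cos θ = 332.3 N.
For equilibrium along the incline, friction must balance the weight component: f = m g sin θ = 86.55 N up the slope.
Maximum static friction available: μ_s N = 0.69 × 332.3 = 229.3 N.
Since |86.55| ≤ 229.3 N, no slip — friction simply equals what equilibrium demands.

f ≈ 86.5 N (up the incline)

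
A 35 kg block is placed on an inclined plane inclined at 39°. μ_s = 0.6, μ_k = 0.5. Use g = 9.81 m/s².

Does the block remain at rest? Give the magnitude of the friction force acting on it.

N = m g cos θ = 267 N.
Down-slope weight component: m g sin θ = 216 N.
μ_s N = 160 N.
216 > 160 N, so it slides; kinetic friction f = μ_k N = 0.5×267 = 133 N.

f ≈ 133 N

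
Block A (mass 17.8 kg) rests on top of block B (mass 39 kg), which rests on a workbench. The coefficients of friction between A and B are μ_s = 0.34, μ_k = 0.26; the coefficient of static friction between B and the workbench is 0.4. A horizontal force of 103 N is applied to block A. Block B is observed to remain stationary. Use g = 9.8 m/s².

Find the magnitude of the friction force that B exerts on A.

Between the blocks, N₁ = m_A g = 174.4 N.
Maximum static friction on A from B: μ_s N₁ = 0.34×174.4 = 59.31 N.
P = 103 N exceeds that limit, so A slips over B and the interface friction becomes kinetic: f₁ = μ_k N₁ = 0.26×174.4 = 45.4 N.
B experiences an equal 45.4 N forward from A (third law). B is in equilibrium, so the floor supplies f₂ = 45.4 N of static friction (limit μ_s(m_A+m_B)g = 222.7 N, not exceeded).

f ≈ 45.4 N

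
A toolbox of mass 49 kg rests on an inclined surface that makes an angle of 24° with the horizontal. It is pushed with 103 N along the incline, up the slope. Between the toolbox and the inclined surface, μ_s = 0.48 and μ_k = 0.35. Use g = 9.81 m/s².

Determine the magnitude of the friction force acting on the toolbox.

f ≈ 92.5 N (up the incline)

The normal reaction is N = m g cos θ = 439.1 N.
Parallel to the incline, ΣF = 0 gives f = m g sin θ − P = 195.5 − 103 = 92.51 N (up-slope positive).
Maximum static friction available: μ_s N = 0.48 × 439.1 = 210.8 N.
Since |92.51| ≤ 210.8 N, no slip — friction simply equals what equilibrium demands.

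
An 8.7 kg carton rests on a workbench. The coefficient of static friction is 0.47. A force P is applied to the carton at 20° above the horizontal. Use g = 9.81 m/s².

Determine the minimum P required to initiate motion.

P ≈ 36.5 N

N = m g − P sin α (the pull lifts the carton).
At impending slip, P cos α = μ_s N = μ_s (m g − P sin α).
Solving: P (cos α + μ_s sin α) = μ_s m g → P = 0.47×85.3/(cos 20° + 0.47 sin 20°) = 40.1/1.1 = 36.5 N.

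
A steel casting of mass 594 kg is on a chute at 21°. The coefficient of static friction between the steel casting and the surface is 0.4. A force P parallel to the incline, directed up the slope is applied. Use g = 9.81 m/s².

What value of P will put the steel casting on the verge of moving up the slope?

P ≈ 4260 N

At impending motion up the slope, friction acts down-slope at its limit: f = μ_s N.
P is parallel to the surface, so N = m g cos θ = 5440 N.
Along the incline: P = m g sin θ + μ_s N = 2090 + 0.4×5440 = 4260 N.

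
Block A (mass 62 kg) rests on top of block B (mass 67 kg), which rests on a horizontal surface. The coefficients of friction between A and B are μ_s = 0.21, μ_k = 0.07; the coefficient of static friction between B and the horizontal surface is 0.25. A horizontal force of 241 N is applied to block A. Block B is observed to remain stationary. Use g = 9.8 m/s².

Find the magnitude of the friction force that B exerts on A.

Normal force at the A–B interface: N₁ = m_A g = 607.6 N.
Maximum static friction on A from B: μ_s N₁ = 0.21×607.6 = 127.6 N.
Since P = 241 N > 127.6 N, A slides on B; the A–B friction is kinetic: f₁ = μ_k N₁ = 0.07×607.6 = 42.5 N.
By Newton's third law B feels 42.5 N forward from A. With B stationary, the floor's static friction on B balances it: f₂ = 42.5 N (well within μ_s(m_A+m_B)g = 316.1 N).

f ≈ 42.5 N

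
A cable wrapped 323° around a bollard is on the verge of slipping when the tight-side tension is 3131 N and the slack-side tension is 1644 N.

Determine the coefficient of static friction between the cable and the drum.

T₂/T₁ = e^{μβ} → μ = ln(T₂/T₁)/β.
β = 323° = 5.637 rad.
μ = ln(3131/1644)/5.637 = ln(1.905)/5.637 = 0.114.

μ ≈ 0.114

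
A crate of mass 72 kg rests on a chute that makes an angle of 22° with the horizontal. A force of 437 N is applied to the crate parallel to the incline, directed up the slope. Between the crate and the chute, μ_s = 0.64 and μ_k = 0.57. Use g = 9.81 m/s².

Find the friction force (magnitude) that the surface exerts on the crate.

f ≈ 172 N (down the incline)

Normal force: N = m g cos θ = 72 × 9.81 × cos 22° = 654.9 N.
The friction needed for equilibrium is m g sin θ − P = 264.6 − 437 = -172.4 N, measured positive up-slope.
Static friction can supply at most μ_s N = 419.1 N.
Since |-172.4| ≤ 419.1 N, no slip — friction simply equals what equilibrium demands.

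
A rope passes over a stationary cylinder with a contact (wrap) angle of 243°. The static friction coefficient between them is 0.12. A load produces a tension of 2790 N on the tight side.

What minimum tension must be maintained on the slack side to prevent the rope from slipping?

Capstan equation at impending slip: T_tight/T_slack = e^{μβ}.
β = 243° = 4.241 rad; e^{μβ} = e^{0.12×4.241} = 1.664.
T_slack = T_tight / e^{μβ} = 2790 / 1.664 = 1680 N.

T_min ≈ 1680 N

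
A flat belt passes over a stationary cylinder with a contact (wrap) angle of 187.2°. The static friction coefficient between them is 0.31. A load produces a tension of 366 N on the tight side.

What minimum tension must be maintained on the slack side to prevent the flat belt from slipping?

T_min ≈ 133 N

Capstan equation at impending slip: T_tight/T_slack = e^{μβ}.
β = 187.2° = 3.267 rad; e^{μβ} = e^{0.31×3.267} = 2.753.
T_slack = T_tight / e^{μβ} = 366 / 2.753 = 133 N.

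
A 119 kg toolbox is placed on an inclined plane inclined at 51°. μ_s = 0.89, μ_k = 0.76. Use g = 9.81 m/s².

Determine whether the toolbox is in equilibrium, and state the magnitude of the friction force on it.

N = m g cos θ = 735 N.
Down-slope weight component: m g sin θ = 907 N.
μ_s N = 654 N.
907 > 654 N, so it slides; kinetic friction f = μ_k N = 0.76×735 = 558 N.

f ≈ 558 N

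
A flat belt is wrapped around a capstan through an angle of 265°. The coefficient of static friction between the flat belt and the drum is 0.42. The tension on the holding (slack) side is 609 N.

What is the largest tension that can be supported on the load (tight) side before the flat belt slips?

T_max ≈ 4250 N

At impending slip the capstan equation gives T₂/T₁ = e^{μβ} with β in radians.
β = 265° × π/180 = 4.625 rad.
e^{μβ} = e^{0.42×4.625} = 6.977.
T₂ = T₁ · e^{μβ} = 609 × 6.977 = 4250 N.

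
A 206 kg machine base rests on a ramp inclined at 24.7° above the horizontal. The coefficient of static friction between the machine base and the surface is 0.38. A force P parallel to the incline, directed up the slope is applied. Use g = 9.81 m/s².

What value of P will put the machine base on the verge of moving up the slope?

At impending motion up the slope, friction acts down-slope at its limit: f = μ_s N.
P is parallel to the surface, so N = m g cos θ = 1840 N.
Along the incline: P = m g sin θ + μ_s N = 844 + 0.38×1840 = 1540 N.

P ≈ 1540 N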